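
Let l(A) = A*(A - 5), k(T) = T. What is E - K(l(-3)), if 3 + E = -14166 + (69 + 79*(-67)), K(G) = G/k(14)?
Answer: -135763/7 ≈ -19395.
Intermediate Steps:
l(A) = A*(-5 + A)
K(G) = G/14
E = -19393 (E = -3 + (-14166 + (69 + 79*(-67))) = -3 + (-14166 + (69 - 5293)) = -3 + (-14166 - 5224) = -3 - 19390 = -19393)
E - K(l(-3)) = -19393 - (-3*(-5 - 3))/14 = -19393 - (-3*(-8))/14 = -19393 - 24/14 = -19393 - 1*12/7 = -19393 - 12/7 = -135763/7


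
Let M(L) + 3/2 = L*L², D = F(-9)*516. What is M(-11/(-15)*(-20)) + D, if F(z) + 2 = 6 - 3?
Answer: -142585/54 ≈ -2640.5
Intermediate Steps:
F(z) = 1 (F(z) = -2 + (6 - 3) = -2 + 3 = 1)
D = 516 (D = 1*516 = 516)
M(L) = -3/2 + L³ (M(L) = -3/2 + L*L² = -3/2 + L³)
M(-11/(-15)*(-20)) + D = (-3/2 + (-11/(-15)*(-20))³) + 516 = (-3/2 + (-11*(-1/15)*(-20))³) + 516 = (-3/2 + ((11/15)*(-20))³) + 516 = (-3/2 + (-44/3)³) + 516 = (-3/2 - 85184/27) + 516 = -170449/54 + 516 = -142585/54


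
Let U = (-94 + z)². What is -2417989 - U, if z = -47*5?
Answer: -2526230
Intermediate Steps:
z = -235
U = 108241 (U = (-94 - 235)² = (-329)² = 108241)
-2417989 - U = -2417989 - 1*108241 = -2417989 - 108241 = -2526230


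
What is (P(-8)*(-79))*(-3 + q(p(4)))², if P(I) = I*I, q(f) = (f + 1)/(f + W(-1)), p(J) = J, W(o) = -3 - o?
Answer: -1264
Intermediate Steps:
q(f) = (1 + f)/(-2 + f) (q(f) = (f + 1)/(f + (-3 - 1*(-1))) = (1 + f)/(f + (-3 + 1)) = (1 + f)/(f - 2) = (1 + f)/(-2 + f))
P(I) = I²
(P(-8)*(-79))*(-3 + q(p(4)))² = ((-8)²*(-79))*(-3 + (1 + 4)/(-2 + 4))² = (64*(-79))*(-3 + 5/2)² = -5056*(-3 + (½)*5)² = -5056*(-3 + 5/2)² = -5056*(-½)² = -5056*¼ = -1264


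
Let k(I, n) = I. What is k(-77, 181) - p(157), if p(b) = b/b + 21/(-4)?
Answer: -291/4 ≈ -72.750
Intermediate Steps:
p(b) = -17/4 (p(b) = 1 + 21*(-¼) = 1 - 21/4 = -17/4)
k(-77, 181) - p(157) = -77 - 1*(-17/4) = -77 + 17/4 = -291/4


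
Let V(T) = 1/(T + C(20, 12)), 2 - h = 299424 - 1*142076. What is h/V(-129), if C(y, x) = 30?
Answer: 15577254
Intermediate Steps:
h = -157346 (h = 2 - (299424 - 1*142076) = 2 - (299424 - 142076) = 2 - 1*157348 = 2 - 157348 = -157346)
V(T) = 1/(30 + T) (V(T) = 1/(T + 30) = 1/(30 + T))
h/V(-129) = -157346/(1/(30 - 129)) = -157346/(1/(-99)) = -157346/(-1/99) = -157346*(-99) = 15577254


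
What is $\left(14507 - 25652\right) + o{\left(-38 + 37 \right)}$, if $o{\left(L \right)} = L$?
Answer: $-11146$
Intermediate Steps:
$\left(14507 - 25652\right) + o{\left(-38 + 37 \right)} = \left(14507 - 25652\right) + \left(-38 + 37\right) = -11145 - 1 = -11146$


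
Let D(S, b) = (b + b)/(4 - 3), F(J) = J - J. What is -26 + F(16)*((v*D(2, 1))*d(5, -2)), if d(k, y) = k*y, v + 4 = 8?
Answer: -26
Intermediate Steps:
v = 4 (v = -4 + 8 = 4)
F(J) = 0
D(S, b) = 2*b (D(S, b) = (2*b)/1 = (2*b)*1 = 2*b)
-26 + F(16)*((v*D(2, 1))*d(5, -2)) = -26 + 0*((4*(2*1))*(5*(-2))) = -26 + 0*((4*2)*(-10)) = -26 + 0*(8*(-10)) = -26 + 0*(-80) = -26 + 0 = -26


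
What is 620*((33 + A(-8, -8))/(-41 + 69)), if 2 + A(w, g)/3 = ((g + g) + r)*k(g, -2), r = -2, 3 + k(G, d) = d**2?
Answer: -4185/7 ≈ -597.86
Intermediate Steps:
k(G, d) = -3 + d**2
A(w, g) = -12 + 6*g (A(w, g) = -6 + 3*(((g + g) - 2)*(-3 + (-2)**2)) = -6 + 3*((2*g - 2)*(-3 + 4)) = -6 + 3*((-2 + 2*g)*1) = -6 + 3*(-2 + 2*g) = -6 + (-6 + 6*g) = -12 + 6*g)
620*((33 + A(-8, -8))/(-41 + 69)) = 620*((33 + (-12 + 6*(-8)))/(-41 + 69)) = 620*((33 + (-12 - 48))/28) = 620*((33 - 60)*(1/28)) = 620*(-27*1/28) = 620*(-27/28) = -4185/7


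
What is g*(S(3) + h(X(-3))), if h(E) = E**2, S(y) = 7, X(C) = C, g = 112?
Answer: 1792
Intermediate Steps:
g*(S(3) + h(X(-3))) = 112*(7 + (-3)**2) = 112*(7 + 9) = 112*16 = 1792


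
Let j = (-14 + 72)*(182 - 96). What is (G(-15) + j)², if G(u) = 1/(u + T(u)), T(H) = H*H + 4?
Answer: 1139413209489/45796 ≈ 2.4880e+7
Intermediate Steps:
T(H) = 4 + H² (T(H) = H² + 4 = 4 + H²)
j = 4988 (j = 58*86 = 4988)
G(u) = 1/(4 + u + u²) (G(u) = 1/(u + (4 + u²)) = 1/(4 + u + u²))
(G(-15) + j)² = (1/(4 - 15 + (-15)²) + 4988)² = (1/(4 - 15 + 225) + 4988)² = (1/214 + 4988)² = (1067433/214)² = 1139413209489/45796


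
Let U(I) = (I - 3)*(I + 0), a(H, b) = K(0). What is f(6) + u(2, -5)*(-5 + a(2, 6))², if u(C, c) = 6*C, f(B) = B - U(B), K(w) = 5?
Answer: -12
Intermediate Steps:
a(H, b) = 5
U(I) = I*(-3 + I) (U(I) = (-3 + I)*I = I*(-3 + I))
f(B) = B - B*(-3 + B)
f(6) + u(2, -5)*(-5 + a(2, 6))² = 6*(4 - 1*6) + (6*2)*(-5 + 5)² = 6*(4 - 6) + 12*0² = 6*(-2) + 12*0 = -12 + 0 = -12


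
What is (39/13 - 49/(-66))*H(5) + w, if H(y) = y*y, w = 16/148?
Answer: 228739/2442 ≈ 93.669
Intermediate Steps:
w = 4/37 (w = 16*(1/148) = 4/37 ≈ 0.10811)
H(y) = y²
(39/13 - 49/(-66))*H(5) + w = (39/13 - 49/(-66))*5² + 4/37 = (39*(1/13) - 49*(-1/66))*25 + 4/37 = (3 + 49/66)*25 + 4/37 = (247/66)*25 + 4/37 = 6175/66 + 4/37 = 228739/2442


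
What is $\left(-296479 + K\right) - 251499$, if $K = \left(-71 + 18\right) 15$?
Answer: $-548773$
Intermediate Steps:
$K = -795$ ($K = \left(-53\right) 15 = -795$)
$\left(-296479 + K\right) - 251499 = \left(-296479 - 795\right) - 251499 = -297274 - 251499 = -548773$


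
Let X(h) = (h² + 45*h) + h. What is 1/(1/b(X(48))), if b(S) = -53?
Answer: -53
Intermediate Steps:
X(h) = h² + 46*h
1/(1/b(X(48))) = 1/(1/(-53)) = 1/(-1/53) = -53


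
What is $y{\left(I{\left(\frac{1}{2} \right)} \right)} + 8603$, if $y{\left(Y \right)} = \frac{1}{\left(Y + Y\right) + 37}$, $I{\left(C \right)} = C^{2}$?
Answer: $\frac{645227}{75} \approx 8603.0$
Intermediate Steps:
$y{\left(Y \right)} = \frac{1}{37 + 2 Y}$ ($y{\left(Y \right)} = \frac{1}{2 Y + 37} = \frac{1}{37 + 2 Y}$)
$y{\left(I{\left(\frac{1}{2} \right)} \right)} + 8603 = \frac{1}{37 + 2 \left(\frac{1}{2}\right)^{2}} + 8603 = \frac{1}{37 + \frac{2}{4}} + 8603 = \frac{1}{37 + 2 \cdot \frac{1}{4}} + 8603 = \frac{1}{37 + \frac{1}{2}} + 8603 = \frac{1}{\frac{75}{2}} + 8603 = \frac{2}{75} + 8603 = \frac{645227}{75}$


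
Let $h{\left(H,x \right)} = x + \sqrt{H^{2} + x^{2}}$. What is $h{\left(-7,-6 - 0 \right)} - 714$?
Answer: $-720 + \sqrt{85} \approx -710.78$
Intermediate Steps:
$h{\left(-7,-6 - 0 \right)} - 714 = \left(\left(-6 - 0\right) + \sqrt{\left(-7\right)^{2} + \left(-6 - 0\right)^{2}}\right) - 714 = \left(\left(-6 + 0\right) + \sqrt{49 + \left(-6 + 0\right)^{2}}\right) - 714 = \left(-6 + \sqrt{49 + \left(-6\right)^{2}}\right) - 714 = \left(-6 + \sqrt{49 + 36}\right) - 714 = \left(-6 + \sqrt{85}\right) - 714 = -720 + \sqrt{85}$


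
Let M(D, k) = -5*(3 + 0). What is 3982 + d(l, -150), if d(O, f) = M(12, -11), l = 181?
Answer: 3967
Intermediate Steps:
M(D, k) = -15 (M(D, k) = -5*3 = -15)
d(O, f) = -15
3982 + d(l, -150) = 3982 - 15 = 3967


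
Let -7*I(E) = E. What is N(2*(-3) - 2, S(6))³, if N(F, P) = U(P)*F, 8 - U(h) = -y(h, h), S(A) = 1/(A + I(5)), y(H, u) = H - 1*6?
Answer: -272097792/50653 ≈ -5371.8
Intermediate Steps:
I(E) = -E/7
y(H, u) = -6 + H (y(H, u) = H - 6 = -6 + H)
S(A) = 1/(-5/7 + A) (S(A) = 1/(A - ⅐*5) = 1/(A - 5/7) = 1/(-5/7 + A))
U(h) = 2 + h (U(h) = 8 - (-1)*(-6 + h) = 8 - (6 - h) = 8 + (-6 + h) = 2 + h)
N(F, P) = F*(2 + P) (N(F, P) = (2 + P)*F = F*(2 + P))
N(2*(-3) - 2, S(6))³ = ((2*(-3) - 2)*(2 + 7/(-5 + 7*6)))³ = ((-6 - 2)*(2 + 7/(-5 + 42)))³ = (-8*(2 + 7/37))³ = (-8*81/37)³ = (-648/37)³ = -272097792/50653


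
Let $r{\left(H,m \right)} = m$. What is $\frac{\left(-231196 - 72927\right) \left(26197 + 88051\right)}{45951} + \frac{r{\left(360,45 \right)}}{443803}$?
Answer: $- \frac{15420132505140917}{20393191653} \approx -7.5614 \cdot 10^{5}$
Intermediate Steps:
$\frac{\left(-231196 - 72927\right) \left(26197 + 88051\right)}{45951} + \frac{r{\left(360,45 \right)}}{443803} = \frac{\left(-231196 - 72927\right) \left(26197 + 88051\right)}{45951} + \frac{45}{443803} = \left(-304123\right) 114248 \cdot \frac{1}{45951} + 45 \cdot \frac{1}{443803} = \left(-34745444504\right) \frac{1}{45951} + \frac{45}{443803} = - \frac{34745444504}{45951} + \frac{45}{443803} = - \frac{15420132505140917}{20393191653}$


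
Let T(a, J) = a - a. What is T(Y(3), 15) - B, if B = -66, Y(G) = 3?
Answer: 66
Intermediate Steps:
T(a, J) = 0
T(Y(3), 15) - B = 0 - 1*(-66) = 0 + 66 = 66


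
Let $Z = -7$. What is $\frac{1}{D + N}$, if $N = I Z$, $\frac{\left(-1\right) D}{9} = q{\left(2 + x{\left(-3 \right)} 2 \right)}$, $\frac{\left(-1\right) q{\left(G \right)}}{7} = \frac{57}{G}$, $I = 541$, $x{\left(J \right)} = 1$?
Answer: $- \frac{4}{11557} \approx -0.00034611$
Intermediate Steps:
$q{\left(G \right)} = - \frac{399}{G}$ ($q{\left(G \right)} = - 7 \frac{57}{G} = - \frac{399}{G}$)
$D = \frac{3591}{4}$ ($D = - 9 \left(- \frac{399}{2 + 1 \cdot 2}\right) = - 9 \left(- \frac{399}{2 + 2}\right) = - 9 \left(- \frac{399}{4}\right) = - 9 \left(\left(-399\right) \frac{1}{4}\right) = \left(-9\right) \left(- \frac{399}{4}\right) = \frac{3591}{4} \approx 897.75$)
$N = -3787$ ($N = 541 \left(-7\right) = -3787$)
$\frac{1}{D + N} = \frac{1}{\frac{3591}{4} - 3787} = \frac{1}{- \frac{11557}{4}} = - \frac{4}{11557}$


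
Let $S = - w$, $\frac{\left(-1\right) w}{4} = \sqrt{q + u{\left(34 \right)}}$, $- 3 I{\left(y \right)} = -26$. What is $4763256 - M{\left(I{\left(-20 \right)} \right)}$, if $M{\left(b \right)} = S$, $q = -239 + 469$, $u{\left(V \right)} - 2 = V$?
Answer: $4763256 - 4 \sqrt{266} \approx 4.7632 \cdot 10^{6}$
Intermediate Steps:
$u{\left(V \right)} = 2 + V$
$I{\left(y \right)} = \frac{26}{3}$ ($I{\left(y \right)} = \left(- \frac{1}{3}\right) \left(-26\right) = \frac{26}{3}$)
$q = 230$
$w = - 4 \sqrt{266}$ ($w = - 4 \sqrt{230 + \left(2 + 34\right)} = - 4 \sqrt{230 + 36} = - 4 \sqrt{266} \approx -65.238$)
$S = 4 \sqrt{266}$ ($S = - \left(-4\right) \sqrt{266} = 4 \sqrt{266} \approx 65.238$)
$M{\left(b \right)} = 4 \sqrt{266}$
$4763256 - M{\left(I{\left(-20 \right)} \right)} = 4763256 - 4 \sqrt{266}$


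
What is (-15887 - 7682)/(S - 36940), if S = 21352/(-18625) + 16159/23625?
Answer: 82965826125/130035045337 ≈ 0.63803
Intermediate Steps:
S = -1627837/3520125 (S = 21352*(-1/18625) + 16159*(1/23625) = -21352/18625 + 16159/23625 = -1627837/3520125 ≈ -0.46244)
(-15887 - 7682)/(S - 36940) = (-15887 - 7682)/(-1627837/3520125 - 36940) = -23569/(-130035045337/3520125) = -23569*(-3520125/130035045337) = 82965826125/130035045337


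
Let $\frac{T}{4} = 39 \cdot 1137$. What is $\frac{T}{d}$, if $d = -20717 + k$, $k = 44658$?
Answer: $\frac{177372}{23941} \approx 7.4087$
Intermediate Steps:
$d = 23941$ ($d = -20717 + 44658 = 23941$)
$T = 177372$ ($T = 4 \cdot 39 \cdot 1137 = 4 \cdot 44343 = 177372$)
$\frac{T}{d} = \frac{177372}{23941}$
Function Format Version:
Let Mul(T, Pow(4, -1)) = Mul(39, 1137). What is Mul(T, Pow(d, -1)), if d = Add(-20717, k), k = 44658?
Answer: Rational(177372, 23941) ≈ 7.4087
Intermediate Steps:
d = 23941 (d = Add(-20717, 44658) = 23941)
T = 177372 (T = Mul(4, Mul(39, 1137)) = Mul(4, 44343) = 177372)
Mul(T, Pow(d, -1)) = Mul(177372, Pow(23941, -1)) = Mul(177372, Rational(1, 23941)) = Rational(177372, 23941)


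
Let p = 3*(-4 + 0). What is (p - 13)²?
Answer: 625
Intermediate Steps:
p = -12 (p = 3*(-4) = -12)
(p - 13)² = (-12 - 13)² = (-25)² = 625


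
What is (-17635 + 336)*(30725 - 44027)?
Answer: 230111298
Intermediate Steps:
(-17635 + 336)*(30725 - 44027) = -17299*(-13302) = 230111298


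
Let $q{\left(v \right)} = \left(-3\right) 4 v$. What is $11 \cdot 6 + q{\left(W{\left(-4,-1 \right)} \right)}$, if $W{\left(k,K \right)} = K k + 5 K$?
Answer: $78$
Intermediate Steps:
$W{\left(k,K \right)} = 5 K + K k$
$q{\left(v \right)} = - 12 v$
$11 \cdot 6 + q{\left(W{\left(-4,-1 \right)} \right)} = 11 \cdot 6 - 12 \left(- (5 - 4)\right) = 66 - 12 \left(\left(-1\right) 1\right) = 66 - -12 = 66 + 12 = 78$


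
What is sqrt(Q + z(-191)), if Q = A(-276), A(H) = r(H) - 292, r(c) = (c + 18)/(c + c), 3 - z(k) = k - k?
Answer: I*sqrt(610535)/46 ≈ 16.986*I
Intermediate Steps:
z(k) = 3 (z(k) = 3 - (k - k) = 3 - 1*0 = 3 + 0 = 3)
r(c) = (18 + c)/(2*c) (r(c) = (18 + c)/((2*c)) = (18 + c)*(1/(2*c)) = (18 + c)/(2*c))
A(H) = -292 + (18 + H)/(2*H) (A(H) = (18 + H)/(2*H) - 292 = -292 + (18 + H)/(2*H))
Q = -26821/92 (Q = -583/2 + 9/(-276) = -583/2 + 9*(-1/276) = -583/2 - 3/92 = -26821/92 ≈ -291.53)
sqrt(Q + z(-191)) = sqrt(-26821/92 + 3) = sqrt(-26545/92) = I*sqrt(610535)/46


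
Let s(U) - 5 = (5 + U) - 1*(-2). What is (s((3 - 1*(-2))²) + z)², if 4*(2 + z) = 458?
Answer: 89401/4 ≈ 22350.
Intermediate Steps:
z = 225/2 (z = -2 + (¼)*458 = -2 + 229/2 = 225/2 ≈ 112.50)
s(U) = 12 + U (s(U) = 5 + ((5 + U) - 1*(-2)) = 5 + ((5 + U) + 2) = 5 + (7 + U) = 12 + U)
(s((3 - 1*(-2))²) + z)² = ((12 + (3 - 1*(-2))²) + 225/2)² = ((12 + (3 + 2)²) + 225/2)² = ((12 + 5²) + 225/2)² = ((12 + 25) + 225/2)² = (37 + 225/2)² = (299/2)² = 89401/4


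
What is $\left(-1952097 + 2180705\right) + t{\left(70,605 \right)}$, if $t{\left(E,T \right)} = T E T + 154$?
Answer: $25850512$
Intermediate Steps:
$t{\left(E,T \right)} = 154 + E T^{2}$ ($t{\left(E,T \right)} = E T T + 154 = E T^{2} + 154 = 154 + E T^{2}$)
$\left(-1952097 + 2180705\right) + t{\left(70,605 \right)} = \left(-1952097 + 2180705\right) + \left(154 + 70 \cdot 605^{2}\right) = 228608 + \left(154 + 70 \cdot 366025\right) = 228608 + \left(154 + 25621750\right) = 228608 + 25621904 = 25850512$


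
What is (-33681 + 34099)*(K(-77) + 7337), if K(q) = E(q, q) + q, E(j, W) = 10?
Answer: 3038860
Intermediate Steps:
K(q) = 10 + q
(-33681 + 34099)*(K(-77) + 7337) = (-33681 + 34099)*((10 - 77) + 7337) = 418*(-67 + 7337) = 418*7270 = 3038860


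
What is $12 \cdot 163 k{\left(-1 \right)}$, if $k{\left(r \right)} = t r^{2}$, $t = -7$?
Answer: $-13692$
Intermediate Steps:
$k{\left(r \right)} = - 7 r^{2}$
$12 \cdot 163 k{\left(-1 \right)} = 12 \cdot 163 \left(- 7 \left(-1\right)^{2}\right) = 1956 \left(\left(-7\right) 1\right) = 1956 \left(-7\right) = -13692$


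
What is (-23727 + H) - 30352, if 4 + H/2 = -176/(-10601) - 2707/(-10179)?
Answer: -5836336248551/107907579 ≈ -54086.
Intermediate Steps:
H = -802283810/107907579 (H = -8 + 2*(-176/(-10601) - 2707/(-10179)) = -8 + 2*(-176*(-1/10601) - 2707*(-1/10179)) = -8 + 2*(176/10601 + 2707/10179) = -8 + 2*(30488411/107907579) = -8 + 60976822/107907579 = -802283810/107907579 ≈ -7.4349)
(-23727 + H) - 30352 = (-23727 - 802283810/107907579) - 30352 = -2561125410743/107907579 - 30352 = -5836336248551/107907579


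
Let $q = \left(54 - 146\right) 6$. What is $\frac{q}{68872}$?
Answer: $- \frac{69}{8609} \approx -0.0080149$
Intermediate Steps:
$q = -552$ ($q = \left(-92\right) 6 = -552$)
$\frac{q}{68872} = - \frac{552}{68872} = \left(-552\right) \frac{1}{68872} = - \frac{69}{8609}$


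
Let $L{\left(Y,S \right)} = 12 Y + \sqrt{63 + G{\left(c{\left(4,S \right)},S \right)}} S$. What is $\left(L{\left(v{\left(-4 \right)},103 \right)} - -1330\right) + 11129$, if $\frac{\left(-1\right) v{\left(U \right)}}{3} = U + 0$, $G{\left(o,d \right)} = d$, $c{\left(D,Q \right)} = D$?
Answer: $12603 + 103 \sqrt{166} \approx 13930.0$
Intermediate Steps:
$v{\left(U \right)} = - 3 U$ ($v{\left(U \right)} = - 3 \left(U + 0\right) = - 3 U$)
$L{\left(Y,S \right)} = 12 Y + S \sqrt{63 + S}$ ($L{\left(Y,S \right)} = 12 Y + \sqrt{63 + S} S = 12 Y + S \sqrt{63 + S}$)
$\left(L{\left(v{\left(-4 \right)},103 \right)} - -1330\right) + 11129 = \left(\left(12 \left(\left(-3\right) \left(-4\right)\right) + 103 \sqrt{63 + 103}\right) - -1330\right) + 11129 = \left(\left(12 \cdot 12 + 103 \sqrt{166}\right) + 1330\right) + 11129 = \left(\left(144 + 103 \sqrt{166}\right) + 1330\right) + 11129 = \left(1474 + 103 \sqrt{166}\right) + 11129 = 12603 + 103 \sqrt{166}$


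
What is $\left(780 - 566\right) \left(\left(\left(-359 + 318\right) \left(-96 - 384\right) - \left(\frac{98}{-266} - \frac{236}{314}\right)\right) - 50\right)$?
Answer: $\frac{12531761034}{2983} \approx 4.2011 \cdot 10^{6}$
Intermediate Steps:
$\left(780 - 566\right) \left(\left(\left(-359 + 318\right) \left(-96 - 384\right) - \left(\frac{98}{-266} - \frac{236}{314}\right)\right) - 50\right) = 214 \left(\left(\left(-41\right) \left(-480\right) - \left(98 \left(- \frac{1}{266}\right) - \frac{118}{157}\right)\right) - 50\right) = 214 \left(\left(19680 - \left(- \frac{7}{19} - \frac{118}{157}\right)\right) - 50\right) = 214 \left(\left(19680 - - \frac{3341}{2983}\right) - 50\right) = 214 \left(\left(19680 + \frac{3341}{2983}\right) - 50\right) = 214 \left(\frac{58708781}{2983} - 50\right) = 214 \cdot \frac{58559631}{2983} = \frac{12531761034}{2983}$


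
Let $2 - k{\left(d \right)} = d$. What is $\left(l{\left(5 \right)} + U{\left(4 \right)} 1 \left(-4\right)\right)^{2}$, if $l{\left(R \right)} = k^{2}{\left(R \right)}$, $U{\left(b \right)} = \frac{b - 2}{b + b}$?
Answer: $64$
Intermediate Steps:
$U{\left(b \right)} = \frac{-2 + b}{2 b}$
$k{\left(d \right)} = 2 - d$
$l{\left(R \right)} = \left(2 - R\right)^{2}$
$\left(l{\left(5 \right)} + U{\left(4 \right)} 1 \left(-4\right)\right)^{2} = \left(\left(-2 + 5\right)^{2} + \frac{-2 + 4}{2 \cdot 4} \cdot 1 \left(-4\right)\right)^{2} = \left(3^{2} + \frac{1}{2} \cdot \frac{1}{4} \cdot 2 \cdot 1 \left(-4\right)\right)^{2} = \left(9 + \frac{1}{4} \cdot 1 \left(-4\right)\right)^{2} = \left(9 + \frac{1}{4} \left(-4\right)\right)^{2} = \left(9 - 1\right)^{2} = 8^{2} = 64$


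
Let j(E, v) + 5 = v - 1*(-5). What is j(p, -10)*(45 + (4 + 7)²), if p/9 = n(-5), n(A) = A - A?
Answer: -1660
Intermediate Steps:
n(A) = 0
p = 0 (p = 9*0 = 0)
j(E, v) = v (j(E, v) = -5 + (v - 1*(-5)) = -5 + (v + 5) = -5 + (5 + v) = v)
j(p, -10)*(45 + (4 + 7)²) = -10*(45 + (4 + 7)²) = -10*(45 + 11²) = -10*(45 + 121) = -10*166 = -1660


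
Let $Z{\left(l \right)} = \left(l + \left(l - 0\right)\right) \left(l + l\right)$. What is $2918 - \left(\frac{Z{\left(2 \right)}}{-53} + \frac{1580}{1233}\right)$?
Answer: $\frac{190624370}{65349} \approx 2917.0$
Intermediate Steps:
$Z{\left(l \right)} = 4 l^{2}$ ($Z{\left(l \right)} = \left(l + \left(l + 0\right)\right) 2 l = \left(l + l\right) 2 l = 2 l 2 l = 4 l^{2}$)
$2918 - \left(\frac{Z{\left(2 \right)}}{-53} + \frac{1580}{1233}\right) = 2918 - \left(\frac{4 \cdot 2^{2}}{-53} + \frac{1580}{1233}\right) = 2918 - \left(4 \cdot 4 \left(- \frac{1}{53}\right) + 1580 \cdot \frac{1}{1233}\right) = 2918 - \left(16 \left(- \frac{1}{53}\right) + \frac{1580}{1233}\right) = 2918 - \left(- \frac{16}{53} + \frac{1580}{1233}\right) = 2918 - \frac{64012}{65349} = \frac{190624370}{65349}$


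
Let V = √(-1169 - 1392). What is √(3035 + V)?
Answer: √(3035 + I*√2561) ≈ 55.093 + 0.4593*I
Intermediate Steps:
V = I*√2561 (V = √(-2561) = I*√2561 ≈ 50.606*I)
√(3035 + V) = √(3035 + I*√2561)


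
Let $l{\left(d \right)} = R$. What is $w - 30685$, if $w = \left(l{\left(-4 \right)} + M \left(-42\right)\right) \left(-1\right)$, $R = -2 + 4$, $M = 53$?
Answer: $-28461$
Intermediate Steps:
$R = 2$
$l{\left(d \right)} = 2$
$w = 2224$ ($w = \left(2 + 53 \left(-42\right)\right) \left(-1\right) = \left(2 - 2226\right) \left(-1\right) = \left(-2224\right) \left(-1\right) = 2224$)
$w - 30685 = 2224 - 30685 = -28461$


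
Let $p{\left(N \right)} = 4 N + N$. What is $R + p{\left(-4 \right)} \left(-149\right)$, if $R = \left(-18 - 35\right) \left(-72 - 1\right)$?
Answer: $6849$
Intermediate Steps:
$p{\left(N \right)} = 5 N$
$R = 3869$ ($R = \left(-53\right) \left(-73\right) = 3869$)
$R + p{\left(-4 \right)} \left(-149\right) = 3869 + 5 \left(-4\right) \left(-149\right) = 3869 - -2980 = 3869 + 2980 = 6849$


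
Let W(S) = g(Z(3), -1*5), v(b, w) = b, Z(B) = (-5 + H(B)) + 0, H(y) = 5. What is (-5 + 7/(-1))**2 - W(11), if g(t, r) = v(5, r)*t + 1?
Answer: 143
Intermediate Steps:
Z(B) = 0 (Z(B) = (-5 + 5) + 0 = 0 + 0 = 0)
g(t, r) = 1 + 5*t (g(t, r) = 5*t + 1 = 1 + 5*t)
W(S) = 1 (W(S) = 1 + 5*0 = 1 + 0 = 1)
(-5 + 7/(-1))**2 - W(11) = (-5 + 7/(-1))**2 - 1*1 = (-5 + 7*(-1))**2 - 1 = (-5 - 7)**2 - 1 = (-12)**2 - 1 = 144 - 1 = 143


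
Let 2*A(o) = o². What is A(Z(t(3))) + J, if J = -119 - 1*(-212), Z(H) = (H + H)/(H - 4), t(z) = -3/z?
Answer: 2327/25 ≈ 93.080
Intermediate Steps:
Z(H) = 2*H/(-4 + H) (Z(H) = (2*H)/(-4 + H) = 2*H/(-4 + H))
A(o) = o²/2
J = 93 (J = -119 + 212 = 93)
A(Z(t(3))) + J = (2*(-3/3)/(-4 - 3/3))²/2 + 93 = (2*(-3*⅓)/(-4 - 3*⅓))²/2 + 93 = (2*(-1)/(-4 - 1))²/2 + 93 = (2*(-1)/(-5))²/2 + 93 = (2*(-1)*(-⅕))²/2 + 93 = (⅖)²/2 + 93 = (½)*(4/25) + 93 = 2/25 + 93 = 2327/25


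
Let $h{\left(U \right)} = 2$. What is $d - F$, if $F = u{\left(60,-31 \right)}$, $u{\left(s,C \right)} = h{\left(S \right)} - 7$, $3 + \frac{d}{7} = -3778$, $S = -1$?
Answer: $-26462$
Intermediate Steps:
$d = -26467$ ($d = -21 + 7 \left(-3778\right) = -21 - 26446 = -26467$)
$u{\left(s,C \right)} = -5$ ($u{\left(s,C \right)} = 2 - 7 = -5$)
$F = -5$
$d - F = -26467 - -5 = -26467 + 5 = -26462$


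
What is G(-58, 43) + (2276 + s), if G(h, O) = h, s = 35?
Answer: 2253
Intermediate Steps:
G(-58, 43) + (2276 + s) = -58 + (2276 + 35) = -58 + 2311 = 2253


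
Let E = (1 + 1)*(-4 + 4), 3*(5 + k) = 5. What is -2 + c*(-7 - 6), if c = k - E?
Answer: 124/3 ≈ 41.333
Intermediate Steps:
k = -10/3 (k = -5 + (⅓)*5 = -5 + 5/3 = -10/3 ≈ -3.3333)
E = 0 (E = 2*0 = 0)
c = -10/3 (c = -10/3 - 1*0 = -10/3 + 0 = -10/3 ≈ -3.3333)
-2 + c*(-7 - 6) = -2 - 10*(-7 - 6)/3 = -2 - 10/3*(-13) = -2 + 130/3 = 124/3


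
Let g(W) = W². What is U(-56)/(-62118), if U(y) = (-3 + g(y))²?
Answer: -9815689/62118 ≈ -158.02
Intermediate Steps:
U(y) = (-3 + y²)²
U(-56)/(-62118) = (-3 + (-56)²)²/(-62118) = (-3 + 3136)²*(-1/62118) = 3133²*(-1/62118) = 9815689*(-1/62118) = -9815689/62118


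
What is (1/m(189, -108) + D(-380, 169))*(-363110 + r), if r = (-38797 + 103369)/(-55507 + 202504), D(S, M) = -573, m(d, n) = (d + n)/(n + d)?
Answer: 10177027069352/48999 ≈ 2.0770e+8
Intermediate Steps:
m(d, n) = 1 (m(d, n) = (d + n)/(d + n) = 1)
r = 21524/48999 (r = 64572/146997 = 64572*(1/146997) = 21524/48999 ≈ 0.43927)
(1/m(189, -108) + D(-380, 169))*(-363110 + r) = (1/1 - 573)*(-363110 + 21524/48999) = (1 - 573)*(-17792005366/48999) = -572*(-17792005366/48999) = 10177027069352/48999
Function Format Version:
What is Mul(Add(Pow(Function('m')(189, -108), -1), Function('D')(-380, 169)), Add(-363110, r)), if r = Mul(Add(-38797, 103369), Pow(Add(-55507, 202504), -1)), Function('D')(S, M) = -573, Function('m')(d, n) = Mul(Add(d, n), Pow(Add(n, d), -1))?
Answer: Rational(10177027069352, 48999) ≈ 2.0770e+8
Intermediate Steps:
Function('m')(d, n) = 1 (Function('m')(d, n) = Mul(Add(d, n), Pow(Add(d, n), -1)) = 1)
r = Rational(21524, 48999) (r = Mul(64572, Pow(146997, -1)) = Mul(64572, Rational(1, 146997)) = Rational(21524, 48999) ≈ 0.43927)
Mul(Add(Pow(Function('m')(189, -108), -1), Function('D')(-380, 169)), Add(-363110, r)) = Mul(Add(Pow(1, -1), -573), Add(-363110, Rational(21524, 48999))) = Mul(Add(1, -573), Rational(-17792005366, 48999)) = Mul(-572, Rational(-17792005366, 48999)) = Rational(10177027069352, 48999)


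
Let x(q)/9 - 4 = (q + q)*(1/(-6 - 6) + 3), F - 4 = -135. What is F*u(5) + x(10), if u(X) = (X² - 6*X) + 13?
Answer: -487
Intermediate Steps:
F = -131 (F = 4 - 135 = -131)
x(q) = 36 + 105*q/2 (x(q) = 36 + 9*((q + q)*(1/(-6 - 6) + 3)) = 36 + 9*((2*q)*(1/(-12) + 3)) = 36 + 9*((2*q)*(-1/12 + 3)) = 36 + 9*((2*q)*(35/12)) = 36 + 9*(35*q/6) = 36 + 105*q/2)
u(X) = 13 + X² - 6*X
F*u(5) + x(10) = -131*(13 + 5² - 6*5) + (36 + (105/2)*10) = -131*(13 + 25 - 30) + (36 + 525) = -131*8 + 561 = -1048 + 561 = -487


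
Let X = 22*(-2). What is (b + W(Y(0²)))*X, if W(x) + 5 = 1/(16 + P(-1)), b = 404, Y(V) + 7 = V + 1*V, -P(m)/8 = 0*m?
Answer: -70235/4 ≈ -17559.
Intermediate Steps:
P(m) = 0 (P(m) = -0*m = -8*0 = 0)
Y(V) = -7 + 2*V (Y(V) = -7 + (V + 1*V) = -7 + (V + V) = -7 + 2*V)
X = -44
W(x) = -79/16 (W(x) = -5 + 1/(16 + 0) = -5 + 1/16 = -79/16)
(b + W(Y(0²)))*X = (404 - 79/16)*(-44) = (6385/16)*(-44) = -70235/4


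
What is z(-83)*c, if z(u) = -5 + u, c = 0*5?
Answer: 0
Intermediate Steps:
c = 0
z(-83)*c = (-5 - 83)*0 = -88*0 = 0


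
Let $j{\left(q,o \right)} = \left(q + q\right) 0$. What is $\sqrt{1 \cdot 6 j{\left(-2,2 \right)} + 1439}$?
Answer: $\sqrt{1439} \approx 37.934$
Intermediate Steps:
$j{\left(q,o \right)} = 0$ ($j{\left(q,o \right)} = 2 q 0 = 0$)
$\sqrt{1 \cdot 6 j{\left(-2,2 \right)} + 1439} = \sqrt{1 \cdot 6 \cdot 0 + 1439} = \sqrt{6 \cdot 0 + 1439} = \sqrt{0 + 1439} = \sqrt{1439}$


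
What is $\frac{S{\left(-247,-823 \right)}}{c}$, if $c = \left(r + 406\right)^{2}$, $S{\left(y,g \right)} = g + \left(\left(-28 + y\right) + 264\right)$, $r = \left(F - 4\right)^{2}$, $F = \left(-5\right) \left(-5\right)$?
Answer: $- \frac{834}{717409} \approx -0.0011625$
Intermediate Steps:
$F = 25$
$r = 441$ ($r = \left(25 - 4\right)^{2} = 21^{2} = 441$)
$S{\left(y,g \right)} = 236 + g + y$ ($S{\left(y,g \right)} = g + \left(236 + y\right) = 236 + g + y$)
$c = 717409$ ($c = \left(441 + 406\right)^{2} = 847^{2} = 717409$)
$\frac{S{\left(-247,-823 \right)}}{c} = \frac{236 - 823 - 247}{717409} = \left(-834\right) \frac{1}{717409} = - \frac{834}{717409}$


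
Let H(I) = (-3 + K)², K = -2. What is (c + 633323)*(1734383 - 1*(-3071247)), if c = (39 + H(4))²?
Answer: 3063199868970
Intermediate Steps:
H(I) = 25 (H(I) = (-3 - 2)² = (-5)² = 25)
c = 4096 (c = (39 + 25)² = 64² = 4096)
(c + 633323)*(1734383 - 1*(-3071247)) = (4096 + 633323)*(1734383 - 1*(-3071247)) = 637419*(1734383 + 3071247) = 637419*4805630 = 3063199868970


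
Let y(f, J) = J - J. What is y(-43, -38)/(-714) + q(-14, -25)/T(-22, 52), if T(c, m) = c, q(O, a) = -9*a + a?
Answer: -100/11 ≈ -9.0909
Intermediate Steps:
q(O, a) = -8*a
y(f, J) = 0
y(-43, -38)/(-714) + q(-14, -25)/T(-22, 52) = 0/(-714) - 8*(-25)/(-22) = 0*(-1/714) + 200*(-1/22) = 0 - 100/11 = -100/11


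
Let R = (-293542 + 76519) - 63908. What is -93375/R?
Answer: 93375/280931 ≈ 0.33238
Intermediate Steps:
R = -280931 (R = -217023 - 63908 = -280931)
-93375/R = -93375/(-280931) = -93375*(-1/280931) = 93375/280931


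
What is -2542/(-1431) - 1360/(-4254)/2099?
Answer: 3783305882/2129601321 ≈ 1.7765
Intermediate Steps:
-2542/(-1431) - 1360/(-4254)/2099 = -2542*(-1/1431) - 1360*(-1/4254)*(1/2099) = 2542/1431 + (680/2127)*(1/2099) = 2542/1431 + 680/4464573 = 3783305882/2129601321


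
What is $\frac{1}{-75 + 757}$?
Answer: $\frac{1}{682} \approx 0.0014663$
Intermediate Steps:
$\frac{1}{-75 + 757} = \frac{1}{682}$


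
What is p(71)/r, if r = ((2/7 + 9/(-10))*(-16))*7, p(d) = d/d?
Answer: 5/344 ≈ 0.014535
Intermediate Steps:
p(d) = 1
r = 344/5 (r = ((2*(⅐) + 9*(-⅒))*(-16))*7 = ((2/7 - 9/10)*(-16))*7 = -43/70*(-16)*7 = (344/35)*7 = 344/5 ≈ 68.800)
p(71)/r = 1/(344/5) = 1*(5/344) = 5/344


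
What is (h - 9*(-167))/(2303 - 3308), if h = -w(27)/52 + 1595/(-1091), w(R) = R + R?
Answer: -42563171/28507830 ≈ -1.4930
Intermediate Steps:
w(R) = 2*R
h = -70927/28366 (h = -2*27/52 + 1595/(-1091) = -1*54*(1/52) + 1595*(-1/1091) = -54*1/52 - 1595/1091 = -27/26 - 1595/1091 = -70927/28366 ≈ -2.5004)
(h - 9*(-167))/(2303 - 3308) = (-70927/28366 - 9*(-167))/(2303 - 3308) = (-70927/28366 + 1503)/(-1005) = (42563171/28366)*(-1/1005) = -42563171/28507830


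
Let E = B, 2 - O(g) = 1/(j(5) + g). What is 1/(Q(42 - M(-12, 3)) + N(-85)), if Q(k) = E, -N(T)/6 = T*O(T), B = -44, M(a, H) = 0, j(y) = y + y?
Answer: 5/4914 ≈ 0.0010175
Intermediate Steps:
j(y) = 2*y
O(g) = 2 - 1/(10 + g) (O(g) = 2 - 1/(2*5 + g) = 2 - 1/(10 + g))
N(T) = -6*T*(19 + 2*T)/(10 + T)
E = -44
Q(k) = -44
1/(Q(42 - M(-12, 3)) + N(-85)) = 1/(-44 - 6*(-85)*(19 + 2*(-85))/(10 - 85)) = 1/(-44 - 6*(-85)*(19 - 170)/(-75)) = 1/(-44 - 6*(-85)*(-1/75)*(-151)) = 1/(-44 + 5134/5) = 1/(4914/5) = 5/4914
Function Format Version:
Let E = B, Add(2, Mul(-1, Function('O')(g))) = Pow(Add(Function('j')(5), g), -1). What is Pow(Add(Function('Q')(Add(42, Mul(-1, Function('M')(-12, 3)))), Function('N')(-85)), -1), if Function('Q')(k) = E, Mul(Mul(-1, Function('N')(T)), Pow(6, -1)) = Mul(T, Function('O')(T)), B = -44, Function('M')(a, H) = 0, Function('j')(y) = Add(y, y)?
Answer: Rational(5, 4914) ≈ 0.0010175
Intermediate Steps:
Function('j')(y) = Mul(2, y)
Function('O')(g) = Add(2, Mul(-1, Pow(Add(10, g), -1))) (Function('O')(g) = Add(2, Mul(-1, Pow(Add(Mul(2, 5), g), -1))) = Add(2, Mul(-1, Pow(Add(10, g), -1))))
Function('N')(T) = Mul(-6, T, Pow(Add(10, T), -1), Add(19, Mul(2, T))) (Function('N')(T) = Mul(-6, Mul(T, Mul(Pow(Add(10, T), -1), Add(19, Mul(2, T))))) = Mul(-6, Mul(T, Pow(Add(10, T), -1), Add(19, Mul(2, T)))) = Mul(-6, T, Pow(Add(10, T), -1), Add(19, Mul(2, T))))
E = -44
Function('Q')(k) = -44
Pow(Add(Function('Q')(Add(42, Mul(-1, Function('M')(-12, 3)))), Function('N')(-85)), -1) = Pow(Add(-44, Mul(-6, -85, Pow(Add(10, -85), -1), Add(19, Mul(2, -85)))), -1) = Pow(Add(-44, Mul(-6, -85, Pow(-75, -1), Add(19, -170))), -1) = Pow(Add(-44, Mul(-6, -85, Rational(-1, 75), -151)), -1) = Pow(Add(-44, Rational(5134, 5)), -1) = Pow(Rational(4914, 5), -1) = Rational(5, 4914)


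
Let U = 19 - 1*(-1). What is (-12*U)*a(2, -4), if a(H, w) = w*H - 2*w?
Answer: 0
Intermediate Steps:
a(H, w) = -2*w + H*w (a(H, w) = H*w - 2*w = -2*w + H*w)
U = 20 (U = 19 + 1 = 20)
(-12*U)*a(2, -4) = (-12*20)*(-4*(-2 + 2)) = -(-960)*0 = -240*0 = 0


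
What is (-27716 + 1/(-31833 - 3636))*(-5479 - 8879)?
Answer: 4704919440730/11823 ≈ 3.9795e+8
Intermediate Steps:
(-27716 + 1/(-31833 - 3636))*(-5479 - 8879) = (-27716 + 1/(-35469))*(-14358) = (-27716 - 1/35469)*(-14358) = -983058805/35469*(-14358) = 4704919440730/11823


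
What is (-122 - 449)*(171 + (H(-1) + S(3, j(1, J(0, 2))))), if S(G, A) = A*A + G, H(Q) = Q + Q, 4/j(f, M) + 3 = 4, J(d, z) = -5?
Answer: -107348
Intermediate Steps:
j(f, M) = 4 (j(f, M) = 4/(-3 + 4) = 4/1 = 4*1 = 4)
H(Q) = 2*Q
S(G, A) = G + A² (S(G, A) = A² + G = G + A²)
(-122 - 449)*(171 + (H(-1) + S(3, j(1, J(0, 2))))) = (-122 - 449)*(171 + (2*(-1) + (3 + 4²))) = -571*(171 + (-2 + (3 + 16))) = -571*(171 + (-2 + 19)) = -571*(171 + 17) = -571*188 = -107348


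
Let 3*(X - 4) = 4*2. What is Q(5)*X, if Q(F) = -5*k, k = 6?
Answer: -200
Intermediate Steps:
Q(F) = -30 (Q(F) = -5*6 = -30)
X = 20/3 (X = 4 + (4*2)/3 = 4 + (⅓)*8 = 4 + 8/3 = 20/3 ≈ 6.6667)
Q(5)*X = -30*20/3 = -200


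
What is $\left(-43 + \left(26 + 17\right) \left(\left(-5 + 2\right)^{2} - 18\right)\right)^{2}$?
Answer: $184900$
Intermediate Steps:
$\left(-43 + \left(26 + 17\right) \left(\left(-5 + 2\right)^{2} - 18\right)\right)^{2} = \left(-43 + 43 \left(\left(-3\right)^{2} - 18\right)\right)^{2} = \left(-43 + 43 \left(9 - 18\right)\right)^{2} = \left(-43 + 43 \left(-9\right)\right)^{2} = \left(-43 - 387\right)^{2} = \left(-430\right)^{2} = 184900$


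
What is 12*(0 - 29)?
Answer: -348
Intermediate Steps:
12*(0 - 29) = 12*(-29) = -348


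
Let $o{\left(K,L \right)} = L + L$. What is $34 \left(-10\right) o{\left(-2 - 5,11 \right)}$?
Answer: $-7480$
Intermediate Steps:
$o{\left(K,L \right)} = 2 L$
$34 \left(-10\right) o{\left(-2 - 5,11 \right)} = 34 \left(-10\right) 2 \cdot 11 = \left(-340\right) 22 = -7480$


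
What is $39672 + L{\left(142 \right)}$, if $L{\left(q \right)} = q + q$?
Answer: $39956$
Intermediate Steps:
$L{\left(q \right)} = 2 q$
$39672 + L{\left(142 \right)} = 39672 + 2 \cdot 142 = 39672 + 284 = 39956$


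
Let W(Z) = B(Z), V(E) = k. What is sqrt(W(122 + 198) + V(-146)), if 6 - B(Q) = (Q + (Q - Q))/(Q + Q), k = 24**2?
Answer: sqrt(2326)/2 ≈ 24.114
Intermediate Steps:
k = 576
V(E) = 576
B(Q) = 11/2 (B(Q) = 6 - (Q + (Q - Q))/(Q + Q) = 6 - (Q + 0)/(2*Q) = 6 - Q*1/(2*Q) = 6 - 1*1/2 = 6 - 1/2 = 11/2)
W(Z) = 11/2
sqrt(W(122 + 198) + V(-146)) = sqrt(11/2 + 576) = sqrt(1163/2) = sqrt(2326)/2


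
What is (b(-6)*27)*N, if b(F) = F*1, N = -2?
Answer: 324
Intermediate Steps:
b(F) = F
(b(-6)*27)*N = -6*27*(-2) = -162*(-2) = 324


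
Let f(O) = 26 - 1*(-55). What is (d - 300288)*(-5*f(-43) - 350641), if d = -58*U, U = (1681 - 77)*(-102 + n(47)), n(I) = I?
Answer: -1690803229712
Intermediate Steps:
U = -88220 (U = (1681 - 77)*(-102 + 47) = 1604*(-55) = -88220)
f(O) = 81 (f(O) = 26 + 55 = 81)
d = 5116760 (d = -58*(-88220) = 5116760)
(d - 300288)*(-5*f(-43) - 350641) = (5116760 - 300288)*(-5*81 - 350641) = 4816472*(-405 - 350641) = 4816472*(-351046) = -1690803229712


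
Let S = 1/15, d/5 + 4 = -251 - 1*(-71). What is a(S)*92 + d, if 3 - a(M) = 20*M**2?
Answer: -29348/45 ≈ -652.18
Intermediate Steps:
d = -920 (d = -20 + 5*(-251 - 1*(-71)) = -20 + 5*(-251 + 71) = -20 + 5*(-180) = -20 - 900 = -920)
S = 1/15 ≈ 0.066667
a(M) = 3 - 20*M**2
a(S)*92 + d = (3 - 20*(1/15)**2)*92 - 920 = (3 - 20*1/225)*92 - 920 = (3 - 4/45)*92 - 920 = (131/45)*92 - 920 = 12052/45 - 920 = -29348/45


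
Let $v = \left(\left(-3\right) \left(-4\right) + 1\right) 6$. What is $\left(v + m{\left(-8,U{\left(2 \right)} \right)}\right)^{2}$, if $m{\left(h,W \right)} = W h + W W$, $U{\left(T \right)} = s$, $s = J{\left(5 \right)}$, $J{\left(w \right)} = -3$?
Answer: $12321$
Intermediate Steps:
$s = -3$
$U{\left(T \right)} = -3$
$m{\left(h,W \right)} = W^{2} + W h$ ($m{\left(h,W \right)} = W h + W^{2} = W^{2} + W h$)
$v = 78$ ($v = \left(12 + 1\right) 6 = 13 \cdot 6 = 78$)
$\left(v + m{\left(-8,U{\left(2 \right)} \right)}\right)^{2} = \left(78 - 3 \left(-3 - 8\right)\right)^{2} = \left(78 - -33\right)^{2} = \left(78 + 33\right)^{2} = 111^{2} = 12321$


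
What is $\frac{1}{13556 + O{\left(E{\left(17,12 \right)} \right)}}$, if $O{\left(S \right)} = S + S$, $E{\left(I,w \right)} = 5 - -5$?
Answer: $\frac{1}{13576} \approx 7.3659 \cdot 10^{-5}$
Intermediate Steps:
$E{\left(I,w \right)} = 10$ ($E{\left(I,w \right)} = 5 + 5 = 10$)
$O{\left(S \right)} = 2 S$
$\frac{1}{13556 + O{\left(E{\left(17,12 \right)} \right)}} = \frac{1}{13556 + 2 \cdot 10} = \frac{1}{13556 + 20} = \frac{1}{13576}$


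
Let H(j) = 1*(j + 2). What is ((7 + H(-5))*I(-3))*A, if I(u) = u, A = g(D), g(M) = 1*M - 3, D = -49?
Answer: 624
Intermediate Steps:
g(M) = -3 + M (g(M) = M - 3 = -3 + M)
H(j) = 2 + j (H(j) = 1*(2 + j) = 2 + j)
A = -52 (A = -3 - 49 = -52)
((7 + H(-5))*I(-3))*A = ((7 + (2 - 5))*(-3))*(-52) = ((7 - 3)*(-3))*(-52) = (4*(-3))*(-52) = -12*(-52) = 624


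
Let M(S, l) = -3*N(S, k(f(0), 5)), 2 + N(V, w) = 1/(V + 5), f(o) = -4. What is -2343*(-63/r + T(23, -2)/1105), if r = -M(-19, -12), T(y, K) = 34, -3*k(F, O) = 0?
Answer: -44910624/1885 ≈ -23825.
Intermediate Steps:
k(F, O) = 0 (k(F, O) = -⅓*0 = 0)
N(V, w) = -2 + 1/(5 + V) (N(V, w) = -2 + 1/(V + 5) = -2 + 1/(5 + V))
M(S, l) = -3*(-9 - 2*S)/(5 + S)
r = -87/14 (r = -3*(9 + 2*(-19))/(5 - 19) = -3*(9 - 38)/(-14) = -3*(-1)*(-29)/14 = -1*87/14 = -87/14 ≈ -6.2143)
-2343*(-63/r + T(23, -2)/1105) = -2343*(-63/(-87/14) + 34/1105) = -2343*(-63*(-14/87) + 34*(1/1105)) = -2343*(294/29 + 2/65) = -2343*19168/1885 = -44910624/1885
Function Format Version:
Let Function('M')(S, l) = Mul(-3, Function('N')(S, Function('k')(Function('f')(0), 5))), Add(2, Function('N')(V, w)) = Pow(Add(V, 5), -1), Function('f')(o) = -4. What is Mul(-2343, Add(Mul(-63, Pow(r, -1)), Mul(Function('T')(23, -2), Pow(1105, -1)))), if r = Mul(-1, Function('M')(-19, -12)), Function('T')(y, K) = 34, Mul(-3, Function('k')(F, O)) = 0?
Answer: Rational(-44910624, 1885) ≈ -23825.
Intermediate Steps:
Function('k')(F, O) = 0 (Function('k')(F, O) = Mul(Rational(-1, 3), 0) = 0)
Function('N')(V, w) = Add(-2, Pow(Add(5, V), -1)) (Function('N')(V, w) = Add(-2, Pow(Add(V, 5), -1)) = Add(-2, Pow(Add(5, V), -1)))
Function('M')(S, l) = Mul(-3, Pow(Add(5, S), -1), Add(-9, Mul(-2, S))) (Function('M')(S, l) = Mul(-3, Mul(Pow(Add(5, S), -1), Add(-9, Mul(-2, S)))) = Mul(-3, Pow(Add(5, S), -1), Add(-9, Mul(-2, S))))
r = Rational(-87, 14) (r = Mul(-1, Mul(3, Pow(Add(5, -19), -1), Add(9, Mul(2, -19)))) = Mul(-1, Mul(3, Pow(-14, -1), Add(9, -38))) = Mul(-1, Mul(3, Rational(-1, 14), -29)) = Mul(-1, Rational(87, 14)) = Rational(-87, 14) ≈ -6.2143)
Mul(-2343, Add(Mul(-63, Pow(r, -1)), Mul(Function('T')(23, -2), Pow(1105, -1)))) = Mul(-2343, Add(Mul(-63, Pow(Rational(-87, 14), -1)), Mul(34, Pow(1105, -1)))) = Mul(-2343, Add(Mul(-63, Rational(-14, 87)), Mul(34, Rational(1, 1105)))) = Mul(-2343, Add(Rational(294, 29), Rational(2, 65))) = Mul(-2343, Rational(19168, 1885)) = Rational(-44910624, 1885)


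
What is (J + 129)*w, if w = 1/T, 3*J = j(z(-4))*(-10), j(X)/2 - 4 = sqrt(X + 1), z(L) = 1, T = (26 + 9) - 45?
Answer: -307/30 + 2*sqrt(2)/3 ≈ -9.2905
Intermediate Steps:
T = -10 (T = 35 - 45 = -10)
j(X) = 8 + 2*sqrt(1 + X) (j(X) = 8 + 2*sqrt(X + 1) = 8 + 2*sqrt(1 + X))
J = -80/3 - 20*sqrt(2)/3 (J = ((8 + 2*sqrt(1 + 1))*(-10))/3 = ((8 + 2*sqrt(2))*(-10))/3 = (-80 - 20*sqrt(2))/3 = -80/3 - 20*sqrt(2)/3 ≈ -36.095)
w = -1/10 (w = 1/(-10) = -1/10 ≈ -0.10000)
(J + 129)*w = ((-80/3 - 20*sqrt(2)/3) + 129)*(-1/10) = (307/3 - 20*sqrt(2)/3)*(-1/10) = -307/30 + 2*sqrt(2)/3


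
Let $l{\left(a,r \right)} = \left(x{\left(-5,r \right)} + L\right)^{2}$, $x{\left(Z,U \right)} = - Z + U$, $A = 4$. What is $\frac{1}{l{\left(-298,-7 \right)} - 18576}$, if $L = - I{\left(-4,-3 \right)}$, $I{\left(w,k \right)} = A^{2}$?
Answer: $- \frac{1}{18252} \approx -5.4789 \cdot 10^{-5}$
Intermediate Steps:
$x{\left(Z,U \right)} = U - Z$
$I{\left(w,k \right)} = 16$ ($I{\left(w,k \right)} = 4^{2} = 16$)
$L = -16$ ($L = \left(-1\right) 16 = -16$)
$l{\left(a,r \right)} = \left(-11 + r\right)^{2}$ ($l{\left(a,r \right)} = \left(\left(r - -5\right) - 16\right)^{2} = \left(\left(r + 5\right) - 16\right)^{2} = \left(\left(5 + r\right) - 16\right)^{2} = \left(-11 + r\right)^{2}$)
$\frac{1}{l{\left(-298,-7 \right)} - 18576} = \frac{1}{\left(-11 - 7\right)^{2} - 18576} = \frac{1}{\left(-18\right)^{2} - 18576} = \frac{1}{324 - 18576} = \frac{1}{-18252} = - \frac{1}{18252}$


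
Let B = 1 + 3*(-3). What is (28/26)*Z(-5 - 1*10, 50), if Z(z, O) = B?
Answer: -112/13 ≈ -8.6154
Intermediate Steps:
B = -8 (B = 1 - 9 = -8)
Z(z, O) = -8
(28/26)*Z(-5 - 1*10, 50) = (28/26)*(-8) = (28*(1/26))*(-8) = (14/13)*(-8) = -112/13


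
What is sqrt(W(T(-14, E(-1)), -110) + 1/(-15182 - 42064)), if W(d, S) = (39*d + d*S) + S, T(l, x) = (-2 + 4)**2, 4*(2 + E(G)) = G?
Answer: 5*I*sqrt(51647169462)/57246 ≈ 19.849*I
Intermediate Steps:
E(G) = -2 + G/4
T(l, x) = 4 (T(l, x) = 2**2 = 4)
W(d, S) = S + 39*d + S*d (W(d, S) = (39*d + S*d) + S = S + 39*d + S*d)
sqrt(W(T(-14, E(-1)), -110) + 1/(-15182 - 42064)) = sqrt((-110 + 39*4 - 110*4) + 1/(-15182 - 42064)) = sqrt((-110 + 156 - 440) + 1/(-57246)) = sqrt(-394 - 1/57246) = sqrt(-22554925/57246) = 5*I*sqrt(51647169462)/57246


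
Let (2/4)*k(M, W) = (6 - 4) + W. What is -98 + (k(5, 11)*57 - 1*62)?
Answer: 1322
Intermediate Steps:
k(M, W) = 4 + 2*W (k(M, W) = 2*((6 - 4) + W) = 2*(2 + W) = 4 + 2*W)
-98 + (k(5, 11)*57 - 1*62) = -98 + ((4 + 2*11)*57 - 1*62) = -98 + ((4 + 22)*57 - 62) = -98 + (26*57 - 62) = -98 + (1482 - 62) = -98 + 1420 = 1322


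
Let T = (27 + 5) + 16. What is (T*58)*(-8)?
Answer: -22272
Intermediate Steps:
T = 48 (T = 32 + 16 = 48)
(T*58)*(-8) = (48*58)*(-8) = 2784*(-8) = -22272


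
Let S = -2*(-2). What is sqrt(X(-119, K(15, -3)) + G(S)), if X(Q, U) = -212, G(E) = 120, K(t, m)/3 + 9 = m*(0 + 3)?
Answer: 2*I*sqrt(23) ≈ 9.5917*I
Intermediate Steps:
S = 4
K(t, m) = -27 + 9*m (K(t, m) = -27 + 3*(m*(0 + 3)) = -27 + 3*(m*3) = -27 + 3*(3*m) = -27 + 9*m)
sqrt(X(-119, K(15, -3)) + G(S)) = sqrt(-212 + 120) = sqrt(-92) = 2*I*sqrt(23)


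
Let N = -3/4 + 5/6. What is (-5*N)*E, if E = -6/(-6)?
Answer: -5/12 ≈ -0.41667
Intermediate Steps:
E = 1 (E = -6*(-1/6) = 1)
N = 1/12 (N = -3*1/4 + 5*(1/6) = -3/4 + 5/6 = 1/12 ≈ 0.083333)
(-5*N)*E = -5*1/12*1 = -5/12*1 = -5/12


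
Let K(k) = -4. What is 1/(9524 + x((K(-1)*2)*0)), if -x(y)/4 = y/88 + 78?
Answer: 1/9212 ≈ 0.00010855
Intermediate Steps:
x(y) = -312 - y/22 (x(y) = -4*(y/88 + 78) = -4*(78 + y/88) = -312 - y/22)
1/(9524 + x((K(-1)*2)*0)) = 1/(9524 + (-312 - (-4*2)*0/22)) = 1/(9524 + (-312 - (-4)*0/11)) = 1/(9524 + (-312 - 1/22*0)) = 1/(9524 + (-312 + 0)) = 1/(9524 - 312) = 1/9212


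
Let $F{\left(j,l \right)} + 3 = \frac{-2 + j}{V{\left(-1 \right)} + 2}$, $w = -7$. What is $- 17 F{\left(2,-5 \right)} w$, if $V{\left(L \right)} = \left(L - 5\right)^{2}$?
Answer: $-357$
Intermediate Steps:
$V{\left(L \right)} = \left(-5 + L\right)^{2}$
$F{\left(j,l \right)} = - \frac{58}{19} + \frac{j}{38}$ ($F{\left(j,l \right)} = -3 + \frac{-2 + j}{\left(-5 - 1\right)^{2} + 2} = -3 + \frac{-2 + j}{\left(-6\right)^{2} + 2} = -3 + \frac{-2 + j}{36 + 2} = -3 + \frac{-2 + j}{38} = -3 + \left(-2 + j\right) \frac{1}{38} = -3 + \left(- \frac{1}{19} + \frac{j}{38}\right) = - \frac{58}{19} + \frac{j}{38}$)
$- 17 F{\left(2,-5 \right)} w = - 17 \left(- \frac{58}{19} + \frac{1}{38} \cdot 2\right) \left(-7\right) = - 17 \left(- \frac{58}{19} + \frac{1}{19}\right) \left(-7\right) = \left(-17\right) \left(-3\right) \left(-7\right) = 51 \left(-7\right) = -357$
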